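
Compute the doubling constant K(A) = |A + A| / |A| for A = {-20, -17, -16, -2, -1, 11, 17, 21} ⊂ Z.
K = |A + A| / |A| = 33/8

Enumerate A + A = {a + b : a, b ∈ A}. With |A| = 8, there are |A|^2 = 64 ordered sum pairs; collecting distinct values, A + A = {-40, -37, -36, -34, -33, -32, -22, -21, -19, -18, -17, -9, -6, -5, -4, -3, -2, 0, 1, 4, 5, 9, 10, 15, 16, 19, 20, 22, 28, 32, 34, 38, 42}, so |A + A| = 33. Thus K = 33/8. For comparison, the minimum possible |A + A| over all 8-element sets is 2·8 − 1 = 15 (so min K = 15/8), attained only by arithmetic progressions.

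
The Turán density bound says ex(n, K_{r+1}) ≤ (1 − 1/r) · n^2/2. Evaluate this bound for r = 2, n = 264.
Turán density bound = (1/2) · 264^2/2 = 17424

Turán's theorem: ex(n, K_{r+1}) is achieved by the complete r-partite Turán graph T(n, r) with parts as balanced as possible, and is at most (1 − 1/r) · n^2/2. For r = 2, n = 264: the density bound is (1/2) · 69696/2 = 17424. Since 2 ∣ 264, the Turán graph T(264, 2) has parts of equal size 132, and its edge count e(T(264, 2)) = 17424 attains the density bound exactly.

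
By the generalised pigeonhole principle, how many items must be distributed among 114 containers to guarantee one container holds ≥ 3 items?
n = (3 − 1)·114 + 1 = 229

By the generalised pigeonhole principle, to guarantee some box contains ≥ r objects we need more than (r − 1) · k objects total. Threshold: n = (r − 1) · k + 1. With r = 3 and k = 114: n = 2 · 114 + 1 = 228 + 1 = 229. For n = 228 = 2 · 114, we can put exactly 2 objects in every box, avoiding 3 in any single one — so 229 is tight.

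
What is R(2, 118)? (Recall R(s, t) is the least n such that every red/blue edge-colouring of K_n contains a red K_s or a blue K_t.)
R(2, 118) = 118

R(2, k) = k for all k ≥ 2: in a 2-colouring of K_k, either some edge is red (a red K_2) or all edges are blue (a blue K_k). And K_{117} coloured all-blue has no blue K_118, so R(2, 118) > 117. Hence R(2, 118) = 118.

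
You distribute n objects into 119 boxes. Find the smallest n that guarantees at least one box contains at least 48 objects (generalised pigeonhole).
n = (48 − 1)·119 + 1 = 5594

By the generalised pigeonhole principle, to guarantee some box contains ≥ r objects we need more than (r − 1) · k objects total. Threshold: n = (r − 1) · k + 1. With r = 48 and k = 119: n = 47 · 119 + 1 = 5593 + 1 = 5594. For n = 5593 = 47 · 119, we can put exactly 47 objects in every box, avoiding 48 in any single one — so 5594 is tight.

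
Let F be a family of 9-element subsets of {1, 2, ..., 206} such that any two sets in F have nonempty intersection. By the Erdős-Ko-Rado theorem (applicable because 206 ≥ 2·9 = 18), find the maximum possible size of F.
max |F| = C(205, 8) = 67368244751775

Erdős-Ko-Rado (1961): when n ≥ 2k, max |F| = C(n−1, k−1). The bound is attained by the star {A : i ∈ A} for any fixed i ∈ [n]. Here C(206−1, 9−1) = C(205, 8) = 67368244751775.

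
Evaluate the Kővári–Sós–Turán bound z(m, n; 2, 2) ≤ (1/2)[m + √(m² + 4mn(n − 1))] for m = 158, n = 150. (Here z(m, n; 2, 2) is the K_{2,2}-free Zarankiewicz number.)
z(158, 150; 2, 2) ≤ (1/2)[158 + √(158² + 4·158·150·149)] = (1/2)[158 + √14150164] = 1959.8352

Kővári–Sós–Turán: let r_1, ..., r_158 be the row sums and z = Σ r_i the total number of 1s. Each pair of columns can share at most one row with both entries 1 (else a 2×2 all-ones block appears), so Σ_i C(r_i, 2) ≤ C(150, 2) = 11175. By convexity Σ_i C(r_i, 2) ≥ 158·C(z/158, 2) = z(z − 158)/(2·158), giving z² − 158z − 158·150·149 ≤ 0 and hence z ≤ (1/2)[158 + √(24964 + 4·3531300)] = (1/2)[158 + √14150164] ≈ (1/2)(158 + 3761.6704) = 1959.8352.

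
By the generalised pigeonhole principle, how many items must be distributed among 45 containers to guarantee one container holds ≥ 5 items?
n = (5 − 1)·45 + 1 = 181

By the generalised pigeonhole principle, to guarantee some box contains ≥ r objects we need more than (r − 1) · k objects total. Threshold: n = (r − 1) · k + 1. With r = 5 and k = 45: n = 4 · 45 + 1 = 180 + 1 = 181. For n = 180 = 4 · 45, we can put exactly 4 objects in every box, avoiding 5 in any single one — so 181 is tight.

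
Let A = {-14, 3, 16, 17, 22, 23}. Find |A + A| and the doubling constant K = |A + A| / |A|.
K = |A + A| / |A| = 20/6 = 10/3

Enumerate A + A = {a + b : a, b ∈ A}. With |A| = 6, there are |A|^2 = 36 ordered sum pairs; collecting distinct values, A + A = {-28, -11, 2, 3, 6, 8, 9, 19, 20, 25, 26, 32, 33, 34, 38, 39, 40, 44, 45, 46}, so |A + A| = 20. Thus K = 20/6 = 10/3. For comparison, the minimum possible |A + A| over all 6-element sets is 2·6 − 1 = 11 (so min K = 11/6), attained only by arithmetic progressions.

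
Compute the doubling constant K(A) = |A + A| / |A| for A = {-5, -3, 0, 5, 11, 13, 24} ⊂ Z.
K = |A + A| / |A| = 24/7

Enumerate A + A = {a + b : a, b ∈ A}. With |A| = 7, there are |A|^2 = 49 ordered sum pairs; collecting distinct values, A + A = {-10, -8, -6, -5, -3, 0, 2, 5, 6, 8, 10, 11, 13, 16, 18, 19, 21, 22, 24, 26, 29, 35, 37, 48}, so |A + A| = 24. Thus K = 24/7. For comparison, the minimum possible |A + A| over all 7-element sets is 2·7 − 1 = 13 (so min K = 13/7), attained only by arithmetic progressions.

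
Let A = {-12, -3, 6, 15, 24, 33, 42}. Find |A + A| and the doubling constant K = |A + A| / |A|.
K = |A + A| / |A| = 13/7

Enumerate A + A = {a + b : a, b ∈ A}. With |A| = 7, there are |A|^2 = 49 ordered sum pairs; collecting distinct values, A + A = {-24, -15, -6, 3, 12, 21, 30, 39, 48, 57, 66, 75, 84}, so |A + A| = 13. Thus K = 13/7. Here |A + A| = 2|A| − 1 = 13, the minimum possible — so K = 13/7 is minimal, which holds iff A is an arithmetic progression.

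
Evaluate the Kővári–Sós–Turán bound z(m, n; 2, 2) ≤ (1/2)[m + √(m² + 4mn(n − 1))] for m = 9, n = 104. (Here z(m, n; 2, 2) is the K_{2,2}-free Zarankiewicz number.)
z(9, 104; 2, 2) ≤ (1/2)[9 + √(9² + 4·9·104·103)] = (1/2)[9 + √385713] = 315.029

Kővári–Sós–Turán: let r_1, ..., r_9 be the row sums and z = Σ r_i the total number of 1s. Each pair of columns can share at most one row with both entries 1 (else a 2×2 all-ones block appears), so Σ_i C(r_i, 2) ≤ C(104, 2) = 5356. By convexity Σ_i C(r_i, 2) ≥ 9·C(z/9, 2) = z(z − 9)/(2·9), giving z² − 9z − 9·104·103 ≤ 0 and hence z ≤ (1/2)[9 + √(81 + 4·96408)] = (1/2)[9 + √385713] ≈ (1/2)(9 + 621.058) = 315.029.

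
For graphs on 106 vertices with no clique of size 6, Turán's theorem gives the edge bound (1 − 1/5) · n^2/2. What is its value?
Turán density bound = (4/5) · 106^2/2 = 22472/5 ≈ 4494.4

Turán's theorem: ex(n, K_{r+1}) is achieved by the complete r-partite Turán graph T(n, r) with parts as balanced as possible, and is at most (1 − 1/r) · n^2/2. For r = 5, n = 106: the density bound is (4/5) · 11236/2 = 22472/5 ≈ 4494.4. The integer-valued extremum is e(T(106, 5)) = 4494, which is strictly less than the density bound 22472/5 since 5 ∤ 106 (the parts of T(106, 5) cannot all be equal).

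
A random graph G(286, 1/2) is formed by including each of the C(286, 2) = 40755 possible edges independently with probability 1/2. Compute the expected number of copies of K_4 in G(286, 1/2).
E[# K_4] = C(286, 4) · (1/2)^C(4, 2) = 272963405 / 2^6 = 4265053.203125

For each 4-subset S of vertices (there are C(286, 4) = 272963405 such S), let X_S = 1 if S induces a K_4 (all C(4, 2) = 6 edges present). Then P(X_S = 1) = (1/2)^6 = 1/64. By linearity of expectation, E[# K_4] = C(286, 4) · (1/2)^6 = 272963405 / 64 = 4265053.203125.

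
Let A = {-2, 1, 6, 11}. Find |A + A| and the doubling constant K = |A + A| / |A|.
K = |A + A| / |A| = 9/4

Enumerate A + A = {a + b : a, b ∈ A}. With |A| = 4, there are |A|^2 = 16 ordered sum pairs; collecting distinct values, A + A = {-4, -1, 2, 4, 7, 9, 12, 17, 22}, so |A + A| = 9. Thus K = 9/4. For comparison, the minimum possible |A + A| over all 4-element sets is 2·4 − 1 = 7 (so min K = 7/4), attained only by arithmetic progressions.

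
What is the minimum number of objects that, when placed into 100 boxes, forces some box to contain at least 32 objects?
n = (32 − 1)·100 + 1 = 3101

By the generalised pigeonhole principle, to guarantee some box contains ≥ r objects we need more than (r − 1) · k objects total. Threshold: n = (r − 1) · k + 1. With r = 32 and k = 100: n = 31 · 100 + 1 = 3100 + 1 = 3101. For n = 3100 = 31 · 100, we can put exactly 31 objects in every box, avoiding 32 in any single one — so 3101 is tight.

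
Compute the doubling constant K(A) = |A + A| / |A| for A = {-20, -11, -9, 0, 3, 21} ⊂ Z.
K = |A + A| / |A| = 20/6 = 10/3

Enumerate A + A = {a + b : a, b ∈ A}. With |A| = 6, there are |A|^2 = 36 ordered sum pairs; collecting distinct values, A + A = {-40, -31, -29, -22, -20, -18, -17, -11, -9, -8, -6, 0, 1, 3, 6, 10, 12, 21, 24, 42}, so |A + A| = 20. Thus K = 20/6 = 10/3. For comparison, the minimum possible |A + A| over all 6-element sets is 2·6 − 1 = 11 (so min K = 11/6), attained only by arithmetic progressions.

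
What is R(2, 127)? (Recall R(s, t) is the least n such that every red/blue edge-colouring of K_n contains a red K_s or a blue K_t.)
R(2, 127) = 127

R(2, k) = k for all k ≥ 2: in a 2-colouring of K_k, either some edge is red (a red K_2) or all edges are blue (a blue K_k). And K_{126} coloured all-blue has no blue K_127, so R(2, 127) > 126. Hence R(2, 127) = 127.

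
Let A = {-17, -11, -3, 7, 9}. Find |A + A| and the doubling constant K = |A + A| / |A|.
K = |A + A| / |A| = 15/5 = 3

Enumerate A + A = {a + b : a, b ∈ A}. With |A| = 5, there are |A|^2 = 25 ordered sum pairs; collecting distinct values, A + A = {-34, -28, -22, -20, -14, -10, -8, -6, -4, -2, 4, 6, 14, 16, 18}, so |A + A| = 15. Thus K = 15/5 = 3. For comparison, the minimum possible |A + A| over all 5-element sets is 2·5 − 1 = 9 (so min K = 9/5), attained only by arithmetic progressions.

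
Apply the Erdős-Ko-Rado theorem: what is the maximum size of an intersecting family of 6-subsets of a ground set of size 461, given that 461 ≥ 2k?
max |F| = C(460, 5) = 167932901592

Erdős-Ko-Rado (1961): when n ≥ 2k, max |F| = C(n−1, k−1). The bound is attained by the star {A : i ∈ A} for any fixed i ∈ [n]. Here C(461−1, 6−1) = C(460, 5) = 167932901592.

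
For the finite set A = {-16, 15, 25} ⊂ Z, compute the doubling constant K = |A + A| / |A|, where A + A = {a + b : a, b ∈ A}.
K = |A + A| / |A| = 6/3 = 2

Enumerate A + A = {a + b : a, b ∈ A}. With |A| = 3, there are |A|^2 = 9 ordered sum pairs; collecting distinct values, A + A = {-32, -1, 9, 30, 40, 50}, so |A + A| = 6. Thus K = 6/3 = 2. For comparison, the minimum possible |A + A| over all 3-element sets is 2·3 − 1 = 5 (so min K = 5/3), attained only by arithmetic progressions.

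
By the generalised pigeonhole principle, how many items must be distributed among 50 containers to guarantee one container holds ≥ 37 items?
n = (37 − 1)·50 + 1 = 1801

By the generalised pigeonhole principle, to guarantee some box contains ≥ r objects we need more than (r − 1) · k objects total. Threshold: n = (r − 1) · k + 1. With r = 37 and k = 50: n = 36 · 50 + 1 = 1800 + 1 = 1801. For n = 1800 = 36 · 50, we can put exactly 36 objects in every box, avoiding 37 in any single one — so 1801 is tight.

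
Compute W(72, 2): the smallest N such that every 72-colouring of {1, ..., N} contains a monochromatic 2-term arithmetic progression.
W(72, 2) = 72 + 1 = 73

A 2-term AP is any pair of integers, so a monochromatic 2-AP exists iff some colour is used at least twice. With 72 colours, the colouring i ↦ i on {1, ..., 72} uses each colour once, avoiding any monochromatic pair, so W(72, 2) > 72. For {1, ..., 73}, pigeonhole forces two integers of the same colour, which form a monochromatic 2-AP. Hence W(72, 2) = 73.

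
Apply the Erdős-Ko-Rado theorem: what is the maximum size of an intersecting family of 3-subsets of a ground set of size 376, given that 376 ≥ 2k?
max |F| = C(375, 2) = 70125

The Erdős-Ko-Rado theorem states: for n ≥ 2k, an intersecting family of k-subsets of an n-element set has size at most C(n − 1, k − 1), with equality for 'star' families {A ⊆ [n] : |A| = k, i ∈ A} (fix an element i). For n = 376, k = 3: C(375, 2) = 70125.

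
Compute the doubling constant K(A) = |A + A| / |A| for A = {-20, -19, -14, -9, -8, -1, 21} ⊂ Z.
K = |A + A| / |A| = 26/7

Enumerate A + A = {a + b : a, b ∈ A}. With |A| = 7, there are |A|^2 = 49 ordered sum pairs; collecting distinct values, A + A = {-40, -39, -38, -34, -33, -29, -28, -27, -23, -22, -21, -20, -18, -17, -16, -15, -10, -9, -2, 1, 2, 7, 12, 13, 20, 42}, so |A + A| = 26. Thus K = 26/7. For comparison, the minimum possible |A + A| over all 7-element sets is 2·7 − 1 = 13 (so min K = 13/7), attained only by arithmetic progressions.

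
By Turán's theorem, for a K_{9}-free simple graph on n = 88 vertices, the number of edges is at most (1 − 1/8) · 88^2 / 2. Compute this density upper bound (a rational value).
Turán density bound = (7/8) · 88^2/2 = 3388

Turán's theorem: ex(n, K_{r+1}) is achieved by the complete r-partite Turán graph T(n, r) with parts as balanced as possible, and is at most (1 − 1/r) · n^2/2. For r = 8, n = 88: the density bound is (7/8) · 7744/2 = 3388. Since 8 ∣ 88, the Turán graph T(88, 8) has parts of equal size 11, and its edge count e(T(88, 8)) = 3388 attains the density bound exactly.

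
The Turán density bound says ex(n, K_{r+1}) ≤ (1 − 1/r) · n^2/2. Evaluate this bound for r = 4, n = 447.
Turán density bound = (3/4) · 447^2/2 = 599427/8 ≈ 74928.375

Turán's theorem: ex(n, K_{r+1}) is achieved by the complete r-partite Turán graph T(n, r) with parts as balanced as possible, and is at most (1 − 1/r) · n^2/2. For r = 4, n = 447: the density bound is (3/4) · 199809/2 = 599427/8 ≈ 74928.375. The integer-valued extremum is e(T(447, 4)) = 74928, which is strictly less than the density bound 599427/8 since 4 ∤ 447 (the parts of T(447, 4) cannot all be equal).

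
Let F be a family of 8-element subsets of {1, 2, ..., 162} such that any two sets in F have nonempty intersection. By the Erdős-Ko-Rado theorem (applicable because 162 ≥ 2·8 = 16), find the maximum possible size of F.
max |F| = C(161, 7) = 487444845680

Erdős-Ko-Rado (1961): when n ≥ 2k, max |F| = C(n−1, k−1). The bound is attained by the star {A : i ∈ A} for any fixed i ∈ [n]. Here C(162−1, 8−1) = C(161, 7) = 487444845680.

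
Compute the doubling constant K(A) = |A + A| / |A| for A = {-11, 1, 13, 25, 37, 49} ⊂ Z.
K = |A + A| / |A| = 11/6

Enumerate A + A = {a + b : a, b ∈ A}. With |A| = 6, there are |A|^2 = 36 ordered sum pairs; collecting distinct values, A + A = {-22, -10, 2, 14, 26, 38, 50, 62, 74, 86, 98}, so |A + A| = 11. Thus K = 11/6. Here |A + A| = 2|A| − 1 = 11, the minimum possible — so K = 11/6 is minimal, which holds iff A is an arithmetic progression.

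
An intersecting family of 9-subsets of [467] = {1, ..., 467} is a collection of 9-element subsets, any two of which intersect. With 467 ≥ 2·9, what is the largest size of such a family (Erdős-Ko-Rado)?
max |F| = C(466, 8) = 51919528028358870

The Erdős-Ko-Rado theorem states: for n ≥ 2k, an intersecting family of k-subsets of an n-element set has size at most C(n − 1, k − 1), with equality for 'star' families {A ⊆ [n] : |A| = k, i ∈ A} (fix an element i). For n = 467, k = 9: C(466, 8) = 51919528028358870.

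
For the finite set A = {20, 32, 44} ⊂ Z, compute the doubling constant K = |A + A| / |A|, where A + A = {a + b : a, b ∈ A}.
K = |A + A| / |A| = 5/3

Enumerate A + A = {a + b : a, b ∈ A}. With |A| = 3, there are |A|^2 = 9 ordered sum pairs; collecting distinct values, A + A = {40, 52, 64, 76, 88}, so |A + A| = 5. Thus K = 5/3. Here |A + A| = 2|A| − 1 = 5, the minimum possible — so K = 5/3 is minimal, which holds iff A is an arithmetic progression.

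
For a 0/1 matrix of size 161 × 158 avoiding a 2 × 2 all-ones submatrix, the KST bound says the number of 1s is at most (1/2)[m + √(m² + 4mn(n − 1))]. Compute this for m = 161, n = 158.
z(161, 158; 2, 2) ≤ (1/2)[161 + √(161² + 4·161·158·157)] = (1/2)[161 + √16000985] = 2080.5616

Kővári–Sós–Turán: let r_1, ..., r_161 be the row sums and z = Σ r_i the total number of 1s. Each pair of columns can share at most one row with both entries 1 (else a 2×2 all-ones block appears), so Σ_i C(r_i, 2) ≤ C(158, 2) = 12403. By convexity Σ_i C(r_i, 2) ≥ 161·C(z/161, 2) = z(z − 161)/(2·161), giving z² − 161z − 161·158·157 ≤ 0 and hence z ≤ (1/2)[161 + √(25921 + 4·3993766)] = (1/2)[161 + √16000985] ≈ (1/2)(161 + 4000.1231) = 2080.5616.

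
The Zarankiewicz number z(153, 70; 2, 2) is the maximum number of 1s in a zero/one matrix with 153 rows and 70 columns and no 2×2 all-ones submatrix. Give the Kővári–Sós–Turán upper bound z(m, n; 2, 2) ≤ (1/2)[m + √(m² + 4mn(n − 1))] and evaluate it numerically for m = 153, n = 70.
z(153, 70; 2, 2) ≤ (1/2)[153 + √(153² + 4·153·70·69)] = (1/2)[153 + √2979369] = 939.5424

Kővári–Sós–Turán: let r_1, ..., r_153 be the row sums and z = Σ r_i the total number of 1s. Each pair of columns can share at most one row with both entries 1 (else a 2×2 all-ones block appears), so Σ_i C(r_i, 2) ≤ C(70, 2) = 2415. By convexity Σ_i C(r_i, 2) ≥ 153·C(z/153, 2) = z(z − 153)/(2·153), giving z² − 153z − 153·70·69 ≤ 0 and hence z ≤ (1/2)[153 + √(23409 + 4·738990)] = (1/2)[153 + √2979369] ≈ (1/2)(153 + 1726.0849) = 939.5424.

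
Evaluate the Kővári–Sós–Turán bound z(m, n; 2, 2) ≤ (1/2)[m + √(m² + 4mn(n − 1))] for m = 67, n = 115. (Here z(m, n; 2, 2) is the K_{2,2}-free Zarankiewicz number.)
z(67, 115; 2, 2) ≤ (1/2)[67 + √(67² + 4·67·115·114)] = (1/2)[67 + √3517969] = 971.3125

Kővári–Sós–Turán: let r_1, ..., r_67 be the row sums and z = Σ r_i the total number of 1s. Each pair of columns can share at most one row with both entries 1 (else a 2×2 all-ones block appears), so Σ_i C(r_i, 2) ≤ C(115, 2) = 6555. By convexity Σ_i C(r_i, 2) ≥ 67·C(z/67, 2) = z(z − 67)/(2·67), giving z² − 67z − 67·115·114 ≤ 0 and hence z ≤ (1/2)[67 + √(4489 + 4·878370)] = (1/2)[67 + √3517969] ≈ (1/2)(67 + 1875.625) = 971.3125.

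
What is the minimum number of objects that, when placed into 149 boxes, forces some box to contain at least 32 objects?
n = (32 − 1)·149 + 1 = 4620

By the generalised pigeonhole principle, to guarantee some box contains ≥ r objects we need more than (r − 1) · k objects total. Threshold: n = (r − 1) · k + 1. With r = 32 and k = 149: n = 31 · 149 + 1 = 4619 + 1 = 4620. For n = 4619 = 31 · 149, we can put exactly 31 objects in every box, avoiding 32 in any single one — so 4620 is tight.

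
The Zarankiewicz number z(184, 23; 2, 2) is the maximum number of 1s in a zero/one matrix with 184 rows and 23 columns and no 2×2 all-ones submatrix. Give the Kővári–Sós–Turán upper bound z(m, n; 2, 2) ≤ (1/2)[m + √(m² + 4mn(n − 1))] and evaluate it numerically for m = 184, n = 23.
z(184, 23; 2, 2) ≤ (1/2)[184 + √(184² + 4·184·23·22)] = (1/2)[184 + √406272] = 410.6973

Kővári–Sós–Turán: let r_1, ..., r_184 be the row sums and z = Σ r_i the total number of 1s. Each pair of columns can share at most one row with both entries 1 (else a 2×2 all-ones block appears), so Σ_i C(r_i, 2) ≤ C(23, 2) = 253. By convexity Σ_i C(r_i, 2) ≥ 184·C(z/184, 2) = z(z − 184)/(2·184), giving z² − 184z − 184·23·22 ≤ 0 and hence z ≤ (1/2)[184 + √(33856 + 4·93104)] = (1/2)[184 + √406272] ≈ (1/2)(184 + 637.3947) = 410.6973.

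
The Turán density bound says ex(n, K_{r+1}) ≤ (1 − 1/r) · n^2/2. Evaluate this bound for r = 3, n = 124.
Turán density bound = (2/3) · 124^2/2 = 15376/3 ≈ 5125.3333

Turán's theorem: ex(n, K_{r+1}) is achieved by the complete r-partite Turán graph T(n, r) with parts as balanced as possible, and is at most (1 − 1/r) · n^2/2. For r = 3, n = 124: the density bound is (2/3) · 15376/2 = 15376/3 ≈ 5125.3333. The integer-valued extremum is e(T(124, 3)) = 5125, which is strictly less than the density bound 15376/3 since 3 ∤ 124 (the parts of T(124, 3) cannot all be equal).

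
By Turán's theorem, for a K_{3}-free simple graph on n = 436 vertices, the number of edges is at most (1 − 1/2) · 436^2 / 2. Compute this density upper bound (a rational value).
Turán density bound = (1/2) · 436^2/2 = 47524

Turán's theorem: ex(n, K_{r+1}) is achieved by the complete r-partite Turán graph T(n, r) with parts as balanced as possible, and is at most (1 − 1/r) · n^2/2. For r = 2, n = 436: the density bound is (1/2) · 190096/2 = 47524. Since 2 ∣ 436, the Turán graph T(436, 2) has parts of equal size 218, and its edge count e(T(436, 2)) = 47524 attains the density bound exactly.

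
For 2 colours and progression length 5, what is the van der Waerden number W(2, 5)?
W(2, 5) = 178

This is a classical value, W(2, 5) = 178, established by combining an explicit 2-colouring of {1, ..., 177} with no monochromatic 5-AP (giving the lower bound W(2, 5) > 177) and a finite case analysis / exhaustive computer search showing every 2-colouring of {1, ..., 178} has such an AP.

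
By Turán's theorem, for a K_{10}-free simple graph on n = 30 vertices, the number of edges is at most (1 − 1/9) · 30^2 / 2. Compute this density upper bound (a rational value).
Turán density bound = (8/9) · 30^2/2 = 400

Turán's theorem: ex(n, K_{r+1}) is achieved by the complete r-partite Turán graph T(n, r) with parts as balanced as possible, and is at most (1 − 1/r) · n^2/2. For r = 9, n = 30: the density bound is (8/9) · 900/2 = 400. The integer-valued extremum is e(T(30, 9)) = 399, which is strictly less than the density bound 400 since 9 ∤ 30 (the parts of T(30, 9) cannot all be equal).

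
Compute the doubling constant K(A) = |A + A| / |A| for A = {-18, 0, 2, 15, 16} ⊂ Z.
K = |A + A| / |A| = 15/5 = 3

Enumerate A + A = {a + b : a, b ∈ A}. With |A| = 5, there are |A|^2 = 25 ordered sum pairs; collecting distinct values, A + A = {-36, -18, -16, -3, -2, 0, 2, 4, 15, 16, 17, 18, 30, 31, 32}, so |A + A| = 15. Thus K = 15/5 = 3. For comparison, the minimum possible |A + A| over all 5-element sets is 2·5 − 1 = 9 (so min K = 9/5), attained only by arithmetic progressions.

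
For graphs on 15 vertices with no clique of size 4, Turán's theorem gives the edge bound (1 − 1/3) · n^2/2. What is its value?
Turán density bound = (2/3) · 15^2/2 = 75

Turán's theorem: ex(n, K_{r+1}) is achieved by the complete r-partite Turán graph T(n, r) with parts as balanced as possible, and is at most (1 − 1/r) · n^2/2. For r = 3, n = 15: the density bound is (2/3) · 225/2 = 75. Since 3 ∣ 15, the Turán graph T(15, 3) has parts of equal size 5, and its edge count e(T(15, 3)) = 75 attains the density bound exactly.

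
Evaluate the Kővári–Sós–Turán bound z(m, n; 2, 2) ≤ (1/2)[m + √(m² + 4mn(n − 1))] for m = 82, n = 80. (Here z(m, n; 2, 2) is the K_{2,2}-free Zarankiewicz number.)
z(82, 80; 2, 2) ≤ (1/2)[82 + √(82² + 4·82·80·79)] = (1/2)[82 + √2079684] = 762.0555

Kővári–Sós–Turán: let r_1, ..., r_82 be the row sums and z = Σ r_i the total number of 1s. Each pair of columns can share at most one row with both entries 1 (else a 2×2 all-ones block appears), so Σ_i C(r_i, 2) ≤ C(80, 2) = 3160. By convexity Σ_i C(r_i, 2) ≥ 82·C(z/82, 2) = z(z − 82)/(2·82), giving z² − 82z − 82·80·79 ≤ 0 and hence z ≤ (1/2)[82 + √(6724 + 4·518240)] = (1/2)[82 + √2079684] ≈ (1/2)(82 + 1442.111) = 762.0555.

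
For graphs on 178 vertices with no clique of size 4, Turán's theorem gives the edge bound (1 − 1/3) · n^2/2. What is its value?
Turán density bound = (2/3) · 178^2/2 = 31684/3 ≈ 10561.3333

Turán's theorem: ex(n, K_{r+1}) is achieved by the complete r-partite Turán graph T(n, r) with parts as balanced as possible, and is at most (1 − 1/r) · n^2/2. For r = 3, n = 178: the density bound is (2/3) · 31684/2 = 31684/3 ≈ 10561.3333. The integer-valued extremum is e(T(178, 3)) = 10561, which is strictly less than the density bound 31684/3 since 3 ∤ 178 (the parts of T(178, 3) cannot all be equal).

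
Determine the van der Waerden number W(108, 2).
W(108, 2) = 108 + 1 = 109

A 2-term AP is any pair of integers, so a monochromatic 2-AP exists iff some colour is used at least twice. With 108 colours, the colouring i ↦ i on {1, ..., 108} uses each colour once, avoiding any monochromatic pair, so W(108, 2) > 108. For {1, ..., 109}, pigeonhole forces two integers of the same colour, which form a monochromatic 2-AP. Hence W(108, 2) = 109.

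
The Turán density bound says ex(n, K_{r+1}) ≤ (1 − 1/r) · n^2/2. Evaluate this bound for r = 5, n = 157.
Turán density bound = (4/5) · 157^2/2 = 49298/5 ≈ 9859.6

Turán's theorem: ex(n, K_{r+1}) is achieved by the complete r-partite Turán graph T(n, r) with parts as balanced as possible, and is at most (1 − 1/r) · n^2/2. For r = 5, n = 157: the density bound is (4/5) · 24649/2 = 49298/5 ≈ 9859.6. The integer-valued extremum is e(T(157, 5)) = 9859, which is strictly less than the density bound 49298/5 since 5 ∤ 157 (the parts of T(157, 5) cannot all be equal).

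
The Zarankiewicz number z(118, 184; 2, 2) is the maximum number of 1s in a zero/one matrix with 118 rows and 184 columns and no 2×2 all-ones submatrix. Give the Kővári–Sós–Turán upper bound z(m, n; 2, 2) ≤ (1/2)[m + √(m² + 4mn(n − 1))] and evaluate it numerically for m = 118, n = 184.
z(118, 184; 2, 2) ≤ (1/2)[118 + √(118² + 4·118·184·183)] = (1/2)[118 + √15907108] = 2053.1858

Kővári–Sós–Turán: let r_1, ..., r_118 be the row sums and z = Σ r_i the total number of 1s. Each pair of columns can share at most one row with both entries 1 (else a 2×2 all-ones block appears), so Σ_i C(r_i, 2) ≤ C(184, 2) = 16836. By convexity Σ_i C(r_i, 2) ≥ 118·C(z/118, 2) = z(z − 118)/(2·118), giving z² − 118z − 118·184·183 ≤ 0 and hence z ≤ (1/2)[118 + √(13924 + 4·3973296)] = (1/2)[118 + √15907108] ≈ (1/2)(118 + 3988.3716) = 2053.1858.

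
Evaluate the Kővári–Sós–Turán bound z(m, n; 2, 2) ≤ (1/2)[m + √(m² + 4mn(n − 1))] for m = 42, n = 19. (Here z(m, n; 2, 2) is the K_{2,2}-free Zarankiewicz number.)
z(42, 19; 2, 2) ≤ (1/2)[42 + √(42² + 4·42·19·18)] = (1/2)[42 + √59220] = 142.6758

Kővári–Sós–Turán: let r_1, ..., r_42 be the row sums and z = Σ r_i the total number of 1s. Each pair of columns can share at most one row with both entries 1 (else a 2×2 all-ones block appears), so Σ_i C(r_i, 2) ≤ C(19, 2) = 171. By convexity Σ_i C(r_i, 2) ≥ 42·C(z/42, 2) = z(z − 42)/(2·42), giving z² − 42z − 42·19·18 ≤ 0 and hence z ≤ (1/2)[42 + √(1764 + 4·14364)] = (1/2)[42 + √59220] ≈ (1/2)(42 + 243.3516) = 142.6758.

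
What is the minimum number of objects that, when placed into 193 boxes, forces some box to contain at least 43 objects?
n = (43 − 1)·193 + 1 = 8107

By the generalised pigeonhole principle, to guarantee some box contains ≥ r objects we need more than (r − 1) · k objects total. Threshold: n = (r − 1) · k + 1. With r = 43 and k = 193: n = 42 · 193 + 1 = 8106 + 1 = 8107. For n = 8106 = 42 · 193, we can put exactly 42 objects in every box, avoiding 43 in any single one — so 8107 is tight.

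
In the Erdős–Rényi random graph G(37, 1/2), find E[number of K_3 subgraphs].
E[# K_3] = C(37, 3) · (1/2)^C(3, 2) = 7770 / 2^3 = 3885/4 = 971.25

For each 3-subset S of vertices (there are C(37, 3) = 7770 such S), let X_S = 1 if S induces a K_3 (all C(3, 2) = 3 edges present). Then P(X_S = 1) = (1/2)^3 = 1/8. By linearity of expectation, E[# K_3] = C(37, 3) · (1/2)^3 = 7770 / 8 = 3885/4 = 971.25.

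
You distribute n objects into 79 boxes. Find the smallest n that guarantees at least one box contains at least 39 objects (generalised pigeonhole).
n = (39 − 1)·79 + 1 = 3003

By the generalised pigeonhole principle, to guarantee some box contains ≥ r objects we need more than (r − 1) · k objects total. Threshold: n = (r − 1) · k + 1. With r = 39 and k = 79: n = 38 · 79 + 1 = 3002 + 1 = 3003. For n = 3002 = 38 · 79, we can put exactly 38 objects in every box, avoiding 39 in any single one — so 3003 is tight.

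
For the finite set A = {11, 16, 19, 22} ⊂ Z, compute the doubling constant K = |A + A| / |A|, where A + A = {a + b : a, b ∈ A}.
K = |A + A| / |A| = 9/4

Enumerate A + A = {a + b : a, b ∈ A}. With |A| = 4, there are |A|^2 = 16 ordered sum pairs; collecting distinct values, A + A = {22, 27, 30, 32, 33, 35, 38, 41, 44}, so |A + A| = 9. Thus K = 9/4. For comparison, the minimum possible |A + A| over all 4-element sets is 2·4 − 1 = 7 (so min K = 7/4), attained only by arithmetic progressions.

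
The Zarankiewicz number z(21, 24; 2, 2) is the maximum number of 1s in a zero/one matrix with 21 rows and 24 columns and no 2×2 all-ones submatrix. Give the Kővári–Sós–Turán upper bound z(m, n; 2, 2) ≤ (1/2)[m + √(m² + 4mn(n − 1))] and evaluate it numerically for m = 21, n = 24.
z(21, 24; 2, 2) ≤ (1/2)[21 + √(21² + 4·21·24·23)] = (1/2)[21 + √46809] = 118.6769

Kővári–Sós–Turán: let r_1, ..., r_21 be the row sums and z = Σ r_i the total number of 1s. Each pair of columns can share at most one row with both entries 1 (else a 2×2 all-ones block appears), so Σ_i C(r_i, 2) ≤ C(24, 2) = 276. By convexity Σ_i C(r_i, 2) ≥ 21·C(z/21, 2) = z(z − 21)/(2·21), giving z² − 21z − 21·24·23 ≤ 0 and hence z ≤ (1/2)[21 + √(441 + 4·11592)] = (1/2)[21 + √46809] ≈ (1/2)(21 + 216.3539) = 118.6769.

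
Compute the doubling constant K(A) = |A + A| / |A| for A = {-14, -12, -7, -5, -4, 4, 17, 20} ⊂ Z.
K = |A + A| / |A| = 31/8

Enumerate A + A = {a + b : a, b ∈ A}. With |A| = 8, there are |A|^2 = 64 ordered sum pairs; collecting distinct values, A + A = {-28, -26, -24, -21, -19, -18, -17, -16, -14, -12, -11, -10, -9, -8, -3, -1, 0, 3, 5, 6, 8, 10, 12, 13, 15, 16, 21, 24, 34, 37, 40}, so |A + A| = 31. Thus K = 31/8. For comparison, the minimum possible |A + A| over all 8-element sets is 2·8 − 1 = 15 (so min K = 15/8), attained only by arithmetic progressions.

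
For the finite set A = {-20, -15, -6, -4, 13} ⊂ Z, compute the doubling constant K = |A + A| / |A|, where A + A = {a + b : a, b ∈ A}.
K = |A + A| / |A| = 15/5 = 3

Enumerate A + A = {a + b : a, b ∈ A}. With |A| = 5, there are |A|^2 = 25 ordered sum pairs; collecting distinct values, A + A = {-40, -35, -30, -26, -24, -21, -19, -12, -10, -8, -7, -2, 7, 9, 26}, so |A + A| = 15. Thus K = 15/5 = 3. For comparison, the minimum possible |A + A| over all 5-element sets is 2·5 − 1 = 9 (so min K = 9/5), attained only by arithmetic progressions.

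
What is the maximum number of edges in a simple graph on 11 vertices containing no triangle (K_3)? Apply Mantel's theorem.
ex(11, K_3) = ⌊11^2/4⌋ = 30

Mantel (1907): a triangle-free graph on n vertices has at most ⌊n^2/4⌋ edges, with equality for the complete bipartite graph K_{⌊n/2⌋, ⌈n/2⌉}. For n = 11: ⌊11^2/4⌋ = ⌊121/4⌋ = 30. The extremal graph is K_{5, 6}, which has 5·6 = 30 edges.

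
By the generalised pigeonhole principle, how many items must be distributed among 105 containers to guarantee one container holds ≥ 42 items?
n = (42 − 1)·105 + 1 = 4306

By the generalised pigeonhole principle, to guarantee some box contains ≥ r objects we need more than (r − 1) · k objects total. Threshold: n = (r − 1) · k + 1. With r = 42 and k = 105: n = 41 · 105 + 1 = 4305 + 1 = 4306. For n = 4305 = 41 · 105, we can put exactly 41 objects in every box, avoiding 42 in any single one — so 4306 is tight.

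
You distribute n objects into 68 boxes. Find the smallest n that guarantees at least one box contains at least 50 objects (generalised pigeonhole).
n = (50 − 1)·68 + 1 = 3333

By the generalised pigeonhole principle, to guarantee some box contains ≥ r objects we need more than (r − 1) · k objects total. Threshold: n = (r − 1) · k + 1. With r = 50 and k = 68: n = 49 · 68 + 1 = 3332 + 1 = 3333. For n = 3332 = 49 · 68, we can put exactly 49 objects in every box, avoiding 50 in any single one — so 3333 is tight.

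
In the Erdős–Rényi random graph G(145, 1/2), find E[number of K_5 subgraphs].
E[# K_5] = C(145, 5) · (1/2)^C(5, 2) = 498187404 / 2^10 = 124546851/256 ≈ 486511.136719

For each 5-subset S of vertices (there are C(145, 5) = 498187404 such S), let X_S = 1 if S induces a K_5 (all C(5, 2) = 10 edges present). Then P(X_S = 1) = (1/2)^10 = 1/1024. By linearity of expectation, E[# K_5] = C(145, 5) · (1/2)^10 = 498187404 / 1024 = 124546851/256 ≈ 486511.136719.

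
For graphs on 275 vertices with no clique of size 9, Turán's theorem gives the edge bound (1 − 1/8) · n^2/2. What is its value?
Turán density bound = (7/8) · 275^2/2 = 529375/16 ≈ 33085.9375

Turán's theorem: ex(n, K_{r+1}) is achieved by the complete r-partite Turán graph T(n, r) with parts as balanced as possible, and is at most (1 − 1/r) · n^2/2. For r = 8, n = 275: the density bound is (7/8) · 75625/2 = 529375/16 ≈ 33085.9375. The integer-valued extremum is e(T(275, 8)) = 33085, which is strictly less than the density bound 529375/16 since 8 ∤ 275 (the parts of T(275, 8) cannot all be equal).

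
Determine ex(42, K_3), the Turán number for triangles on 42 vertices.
ex(42, K_3) = ⌊42^2/4⌋ = 441

Mantel (1907): a triangle-free graph on n vertices has at most ⌊n^2/4⌋ edges, with equality for the complete bipartite graph K_{⌊n/2⌋, ⌈n/2⌉}. For n = 42: ⌊42^2/4⌋ = ⌊1764/4⌋ = 441. The extremal graph is K_{21, 21}, which has 21·21 = 441 edges.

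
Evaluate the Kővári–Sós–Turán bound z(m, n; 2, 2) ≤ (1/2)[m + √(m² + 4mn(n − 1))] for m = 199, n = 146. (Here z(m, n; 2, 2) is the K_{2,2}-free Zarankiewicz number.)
z(199, 146; 2, 2) ≤ (1/2)[199 + √(199² + 4·199·146·145)] = (1/2)[199 + √16890921] = 2154.4283

Kővári–Sós–Turán: let r_1, ..., r_199 be the row sums and z = Σ r_i the total number of 1s. Each pair of columns can share at most one row with both entries 1 (else a 2×2 all-ones block appears), so Σ_i C(r_i, 2) ≤ C(146, 2) = 10585. By convexity Σ_i C(r_i, 2) ≥ 199·C(z/199, 2) = z(z − 199)/(2·199), giving z² − 199z − 199·146·145 ≤ 0 and hence z ≤ (1/2)[199 + √(39601 + 4·4212830)] = (1/2)[199 + √16890921] ≈ (1/2)(199 + 4109.8566) = 2154.4283.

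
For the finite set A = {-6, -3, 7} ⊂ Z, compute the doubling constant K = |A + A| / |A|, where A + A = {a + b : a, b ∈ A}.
K = |A + A| / |A| = 6/3 = 2

Enumerate A + A = {a + b : a, b ∈ A}. With |A| = 3, there are |A|^2 = 9 ordered sum pairs; collecting distinct values, A + A = {-12, -9, -6, 1, 4, 14}, so |A + A| = 6. Thus K = 6/3 = 2. For comparison, the minimum possible |A + A| over all 3-element sets is 2·3 − 1 = 5 (so min K = 5/3), attained only by arithmetic progressions.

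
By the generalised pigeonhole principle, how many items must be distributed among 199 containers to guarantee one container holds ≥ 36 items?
n = (36 − 1)·199 + 1 = 6966

By the generalised pigeonhole principle, to guarantee some box contains ≥ r objects we need more than (r − 1) · k objects total. Threshold: n = (r − 1) · k + 1. With r = 36 and k = 199: n = 35 · 199 + 1 = 6965 + 1 = 6966. For n = 6965 = 35 · 199, we can put exactly 35 objects in every box, avoiding 36 in any single one — so 6966 is tight.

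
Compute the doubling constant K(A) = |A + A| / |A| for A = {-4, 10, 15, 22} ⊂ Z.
K = |A + A| / |A| = 10/4 = 5/2

Enumerate A + A = {a + b : a, b ∈ A}. With |A| = 4, there are |A|^2 = 16 ordered sum pairs; collecting distinct values, A + A = {-8, 6, 11, 18, 20, 25, 30, 32, 37, 44}, so |A + A| = 10. Thus K = 10/4 = 5/2. For comparison, the minimum possible |A + A| over all 4-element sets is 2·4 − 1 = 7 (so min K = 7/4), attained only by arithmetic progressions.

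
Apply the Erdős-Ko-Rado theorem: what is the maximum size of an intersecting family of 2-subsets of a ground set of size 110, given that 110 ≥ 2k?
max |F| = C(109, 1) = 109

The Erdős-Ko-Rado theorem states: for n ≥ 2k, an intersecting family of k-subsets of an n-element set has size at most C(n − 1, k − 1), with equality for 'star' families {A ⊆ [n] : |A| = k, i ∈ A} (fix an element i). For n = 110, k = 2: C(109, 1) = 109.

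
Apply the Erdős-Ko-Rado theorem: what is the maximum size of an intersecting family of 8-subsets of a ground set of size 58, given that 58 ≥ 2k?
max |F| = C(57, 7) = 264385836

The Erdős-Ko-Rado theorem states: for n ≥ 2k, an intersecting family of k-subsets of an n-element set has size at most C(n − 1, k − 1), with equality for 'star' families {A ⊆ [n] : |A| = k, i ∈ A} (fix an element i). For n = 58, k = 8: C(57, 7) = 264385836.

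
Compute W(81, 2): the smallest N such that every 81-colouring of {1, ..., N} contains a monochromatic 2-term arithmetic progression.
W(81, 2) = 81 + 1 = 82

A 2-term AP is any pair of integers, so a monochromatic 2-AP exists iff some colour is used at least twice. With 81 colours, the colouring i ↦ i on {1, ..., 81} uses each colour once, avoiding any monochromatic pair, so W(81, 2) > 81. For {1, ..., 82}, pigeonhole forces two integers of the same colour, which form a monochromatic 2-AP. Hence W(81, 2) = 82.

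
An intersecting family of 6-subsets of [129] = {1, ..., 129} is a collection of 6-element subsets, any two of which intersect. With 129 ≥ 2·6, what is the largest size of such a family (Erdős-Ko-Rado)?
max |F| = C(128, 5) = 264566400

Erdős-Ko-Rado (1961): when n ≥ 2k, max |F| = C(n−1, k−1). The bound is attained by the star {A : i ∈ A} for any fixed i ∈ [n]. Here C(129−1, 6−1) = C(128, 5) = 264566400.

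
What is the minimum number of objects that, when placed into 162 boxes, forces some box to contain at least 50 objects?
n = (50 − 1)·162 + 1 = 7939

By the generalised pigeonhole principle, to guarantee some box contains ≥ r objects we need more than (r − 1) · k objects total. Threshold: n = (r − 1) · k + 1. With r = 50 and k = 162: n = 49 · 162 + 1 = 7938 + 1 = 7939. For n = 7938 = 49 · 162, we can put exactly 49 objects in every box, avoiding 50 in any single one — so 7939 is tight.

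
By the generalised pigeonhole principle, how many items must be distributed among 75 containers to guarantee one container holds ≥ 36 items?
n = (36 − 1)·75 + 1 = 2626

By the generalised pigeonhole principle, to guarantee some box contains ≥ r objects we need more than (r − 1) · k objects total. Threshold: n = (r − 1) · k + 1. With r = 36 and k = 75: n = 35 · 75 + 1 = 2625 + 1 = 2626. For n = 2625 = 35 · 75, we can put exactly 35 objects in every box, avoiding 36 in any single one — so 2626 is tight.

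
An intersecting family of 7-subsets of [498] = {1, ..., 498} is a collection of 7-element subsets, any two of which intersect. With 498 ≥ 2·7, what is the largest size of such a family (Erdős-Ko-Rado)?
max |F| = C(497, 6) = 20307185626728

Erdős-Ko-Rado (1961): when n ≥ 2k, max |F| = C(n−1, k−1). The bound is attained by the star {A : i ∈ A} for any fixed i ∈ [n]. Here C(498−1, 7−1) = C(497, 6) = 20307185626728.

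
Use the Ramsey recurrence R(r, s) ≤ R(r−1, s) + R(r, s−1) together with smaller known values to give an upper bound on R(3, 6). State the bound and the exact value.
R(3, 6) ≤ R(2, 6) + R(3, 5) = 6 + 14 = 20; exact value R(3, 6) = 18.

The Erdős–Szekeres recurrence R(r, s) ≤ R(r−1, s) + R(r, s−1) applied to (r, s) = (3, 6) gives
  R(3, 6) ≤ R(2, 6) + R(3, 5) = 6 + 14 = 20.
(Recall R(2, k) = k and R is symmetric.) The recurrence is not tight here (it gives 20, but the exact value is R(3, 6) = 18); the tight upper bound requires a sharper argument than the simple recurrence, combined with a lower-bound construction on K_{17}.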